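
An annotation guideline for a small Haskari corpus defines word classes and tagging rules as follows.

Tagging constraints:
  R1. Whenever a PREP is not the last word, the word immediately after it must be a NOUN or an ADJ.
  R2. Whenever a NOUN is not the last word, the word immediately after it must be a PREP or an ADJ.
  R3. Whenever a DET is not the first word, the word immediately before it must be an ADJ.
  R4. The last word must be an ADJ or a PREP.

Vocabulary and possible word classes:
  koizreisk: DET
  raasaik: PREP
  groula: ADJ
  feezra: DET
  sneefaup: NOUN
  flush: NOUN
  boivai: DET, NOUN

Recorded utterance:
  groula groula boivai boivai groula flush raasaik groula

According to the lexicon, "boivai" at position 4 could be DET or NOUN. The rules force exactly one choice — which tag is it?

NOUN

Candidates per position — 1:groula {ADJ}; 2:groula {ADJ}; 3:boivai {DET,NOUN}; 4:boivai {DET,NOUN}; 5:groula {ADJ}; 6:flush {NOUN}; 7:raasaik {PREP}; 8:groula {ADJ}.
Position 3: NOUN is ruled out by rule 2; that leaves DET.
Position 4: DET is ruled out by rule 3; that leaves NOUN.
The unique satisfying tagging is: ADJ ADJ DET NOUN ADJ NOUN PREP ADJ.
Verifying each rule — rule 1 holds; rule 2 holds; rule 3 holds; rule 4 holds.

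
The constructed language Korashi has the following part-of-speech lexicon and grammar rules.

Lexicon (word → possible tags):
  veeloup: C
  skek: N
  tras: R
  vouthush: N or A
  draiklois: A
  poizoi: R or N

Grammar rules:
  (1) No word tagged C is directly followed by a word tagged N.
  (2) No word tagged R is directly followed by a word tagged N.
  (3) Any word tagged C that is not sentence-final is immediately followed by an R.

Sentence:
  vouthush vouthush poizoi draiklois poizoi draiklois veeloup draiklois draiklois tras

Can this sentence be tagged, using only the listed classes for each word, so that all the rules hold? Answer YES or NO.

Candidates per position — 1:vouthush {N,A}; 2:vouthush {N,A}; 3:poizoi {R,N}; 4:draiklois {A}; 5:poizoi {R,N}; 6:draiklois {A}; 7:veeloup {C}; 8:draiklois {A}; 9:draiklois {A}; 10:tras {R}.
Rule 3 cannot be satisfied by any choice of tags from the lexicon.
So there is no consistent tagging.

NO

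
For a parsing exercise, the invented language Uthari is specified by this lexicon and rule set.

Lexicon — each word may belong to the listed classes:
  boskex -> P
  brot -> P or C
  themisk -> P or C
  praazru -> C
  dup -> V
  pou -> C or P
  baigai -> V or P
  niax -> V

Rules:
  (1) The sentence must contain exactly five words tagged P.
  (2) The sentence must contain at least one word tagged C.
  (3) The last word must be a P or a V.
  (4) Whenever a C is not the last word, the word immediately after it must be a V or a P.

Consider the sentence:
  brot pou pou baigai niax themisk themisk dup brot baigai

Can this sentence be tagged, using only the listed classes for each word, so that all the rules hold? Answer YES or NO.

Candidates per position — 1:brot {P,C}; 2:pou {C,P}; 3:pou {C,P}; 4:baigai {V,P}; 5:niax {V}; 6:themisk {P,C}; 7:themisk {P,C}; 8:dup {V}; 9:brot {P,C}; 10:baigai {V,P}.
One satisfying assignment: P P P P V C P V C V.
Checking: rule 1 holds; rule 2 holds; rule 3 holds; rule 4 holds.

YES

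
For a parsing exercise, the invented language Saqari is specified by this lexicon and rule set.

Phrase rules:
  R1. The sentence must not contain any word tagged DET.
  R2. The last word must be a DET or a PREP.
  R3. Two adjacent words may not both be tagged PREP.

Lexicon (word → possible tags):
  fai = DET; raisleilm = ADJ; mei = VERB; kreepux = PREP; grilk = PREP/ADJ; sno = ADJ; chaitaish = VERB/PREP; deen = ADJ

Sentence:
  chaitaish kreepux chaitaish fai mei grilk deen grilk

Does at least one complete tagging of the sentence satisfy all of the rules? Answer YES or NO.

Candidates per position — 1:chaitaish {VERB,PREP}; 2:kreepux {PREP}; 3:chaitaish {VERB,PREP}; 4:fai {DET}; 5:mei {VERB}; 6:grilk {PREP,ADJ}; 7:deen {ADJ}; 8:grilk {PREP,ADJ}.
Rule 1 cannot be satisfied by any choice of tags from the lexicon.
So there is no consistent tagging.

NO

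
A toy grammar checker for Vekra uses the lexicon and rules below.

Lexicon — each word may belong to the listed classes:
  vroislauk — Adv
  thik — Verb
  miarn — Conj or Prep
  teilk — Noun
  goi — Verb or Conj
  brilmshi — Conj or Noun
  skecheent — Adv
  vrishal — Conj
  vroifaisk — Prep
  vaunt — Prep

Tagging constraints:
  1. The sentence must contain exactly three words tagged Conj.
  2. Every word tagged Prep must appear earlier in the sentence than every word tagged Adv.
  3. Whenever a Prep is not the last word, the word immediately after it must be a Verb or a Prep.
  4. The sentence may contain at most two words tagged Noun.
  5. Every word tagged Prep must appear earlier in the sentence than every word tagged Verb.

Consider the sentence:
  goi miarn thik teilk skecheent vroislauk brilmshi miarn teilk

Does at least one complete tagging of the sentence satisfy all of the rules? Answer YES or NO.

YES

Candidates per position — 1:goi {Verb,Conj}; 2:miarn {Conj,Prep}; 3:thik {Verb}; 4:teilk {Noun}; 5:skecheent {Adv}; 6:vroislauk {Adv}; 7:brilmshi {Conj,Noun}; 8:miarn {Conj,Prep}; 9:teilk {Noun}.
One satisfying assignment: Verb Conj Verb Noun Adv Adv Conj Conj Noun.
Checking: rule 1 ✓; rule 2 ✓; rule 3 ✓; rule 4 ✓; rule 5 ✓.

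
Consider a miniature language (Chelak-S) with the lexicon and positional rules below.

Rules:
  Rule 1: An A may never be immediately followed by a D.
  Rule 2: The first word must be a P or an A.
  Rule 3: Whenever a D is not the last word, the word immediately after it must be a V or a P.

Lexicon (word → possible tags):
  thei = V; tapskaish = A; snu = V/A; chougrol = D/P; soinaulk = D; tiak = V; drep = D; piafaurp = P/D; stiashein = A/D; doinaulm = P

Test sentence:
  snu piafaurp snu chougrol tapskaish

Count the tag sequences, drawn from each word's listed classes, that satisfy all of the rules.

2

Candidates per position — 1:snu {V,A}; 2:piafaurp {P,D}; 3:snu {V,A}; 4:chougrol {D,P}; 5:tapskaish {A}.
There are 16 candidate sequences in total.
The sequences that satisfy every rule: A P V P A; A P A P A.
Count = 2.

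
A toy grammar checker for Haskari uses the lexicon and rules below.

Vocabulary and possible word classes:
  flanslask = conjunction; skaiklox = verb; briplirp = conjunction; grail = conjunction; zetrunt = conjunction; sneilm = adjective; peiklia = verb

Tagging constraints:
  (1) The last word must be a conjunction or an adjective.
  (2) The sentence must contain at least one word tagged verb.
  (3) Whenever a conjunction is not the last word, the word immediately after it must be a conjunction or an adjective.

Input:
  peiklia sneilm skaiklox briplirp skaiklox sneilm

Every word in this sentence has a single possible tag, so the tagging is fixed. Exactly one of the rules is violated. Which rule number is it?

Fixed tagging: verb adjective verb conjunction verb adjective.
Applying the rules: R1 ✓, R2 ✓, R3 ✗.
Only rule 3 fails.

3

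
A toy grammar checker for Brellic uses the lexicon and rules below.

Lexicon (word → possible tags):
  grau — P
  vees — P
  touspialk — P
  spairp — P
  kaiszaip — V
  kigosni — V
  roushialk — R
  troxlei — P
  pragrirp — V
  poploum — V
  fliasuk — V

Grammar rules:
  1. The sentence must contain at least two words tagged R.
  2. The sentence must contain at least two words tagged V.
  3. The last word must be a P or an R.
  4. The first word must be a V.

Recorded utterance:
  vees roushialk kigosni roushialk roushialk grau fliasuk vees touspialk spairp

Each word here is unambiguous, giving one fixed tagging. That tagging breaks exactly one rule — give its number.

Fixed tagging: P R V R R P V P P P.
Checking each rule: R1 ✓, R2 ✓, R3 ✓, R4 ✗.
Only rule 4 fails.

4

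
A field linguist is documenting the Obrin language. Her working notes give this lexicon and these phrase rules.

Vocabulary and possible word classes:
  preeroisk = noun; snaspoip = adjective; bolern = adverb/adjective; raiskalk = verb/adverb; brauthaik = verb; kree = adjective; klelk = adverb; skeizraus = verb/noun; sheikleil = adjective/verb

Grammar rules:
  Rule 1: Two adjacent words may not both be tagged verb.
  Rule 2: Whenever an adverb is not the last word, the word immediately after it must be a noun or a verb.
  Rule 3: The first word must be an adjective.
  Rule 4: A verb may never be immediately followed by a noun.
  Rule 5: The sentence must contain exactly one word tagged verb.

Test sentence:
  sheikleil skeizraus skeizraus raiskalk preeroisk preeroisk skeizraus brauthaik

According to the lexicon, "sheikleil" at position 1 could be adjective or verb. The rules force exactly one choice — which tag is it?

adjective

Candidates per position — 1:sheikleil {adjective,verb}; 2:skeizraus {verb,noun}; 3:skeizraus {verb,noun}; 4:raiskalk {verb,adverb}; 5:preeroisk {noun}; 6:preeroisk {noun}; 7:skeizraus {verb,noun}; 8:brauthaik {verb}.
At position 1, choosing verb makes rule 3 impossible to satisfy; hence adjective.
At position 2, choosing verb makes rule 5 impossible to satisfy; hence noun.
At position 3, choosing verb makes rule 5 impossible to satisfy; hence noun.
At position 4, choosing verb makes rule 4 impossible to satisfy; hence adverb.
At position 7, choosing verb makes rule 1 impossible to satisfy; hence noun.
The only consistent sequence is: adjective noun noun adverb noun noun noun verb.
Checking: rule 1 ✓; rule 2 ✓; rule 3 ✓; rule 4 ✓; rule 5 ✓.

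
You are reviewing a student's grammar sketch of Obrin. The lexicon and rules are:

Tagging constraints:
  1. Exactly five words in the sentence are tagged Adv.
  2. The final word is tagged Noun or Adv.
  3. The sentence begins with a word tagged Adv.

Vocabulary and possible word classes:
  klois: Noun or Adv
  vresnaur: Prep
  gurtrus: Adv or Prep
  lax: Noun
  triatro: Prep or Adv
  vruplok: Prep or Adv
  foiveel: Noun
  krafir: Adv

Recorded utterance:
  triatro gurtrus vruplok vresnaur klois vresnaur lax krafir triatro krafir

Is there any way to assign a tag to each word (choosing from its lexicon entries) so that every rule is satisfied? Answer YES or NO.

Candidates per position — 1:triatro {Prep,Adv}; 2:gurtrus {Adv,Prep}; 3:vruplok {Prep,Adv}; 4:vresnaur {Prep}; 5:klois {Noun,Adv}; 6:vresnaur {Prep}; 7:lax {Noun}; 8:krafir {Adv}; 9:triatro {Prep,Adv}; 10:krafir {Adv}.
One satisfying assignment: Adv Adv Prep Prep Adv Prep Noun Adv Prep Adv.
Verifying each rule — rule 1 holds; rule 2 holds; rule 3 holds.

YES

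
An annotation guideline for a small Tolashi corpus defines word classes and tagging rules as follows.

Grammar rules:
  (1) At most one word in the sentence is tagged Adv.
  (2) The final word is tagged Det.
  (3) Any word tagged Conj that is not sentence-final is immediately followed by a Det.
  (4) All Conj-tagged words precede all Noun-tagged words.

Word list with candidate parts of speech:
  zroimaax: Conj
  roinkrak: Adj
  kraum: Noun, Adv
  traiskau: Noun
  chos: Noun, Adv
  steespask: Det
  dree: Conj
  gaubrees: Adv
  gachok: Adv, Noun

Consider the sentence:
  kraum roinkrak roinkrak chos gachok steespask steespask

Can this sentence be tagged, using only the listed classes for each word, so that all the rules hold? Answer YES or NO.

Candidates per position — 1:kraum {Noun,Adv}; 2:roinkrak {Adj}; 3:roinkrak {Adj}; 4:chos {Noun,Adv}; 5:gachok {Adv,Noun}; 6:steespask {Det}; 7:steespask {Det}.
One satisfying assignment: Adv Adj Adj Noun Noun Det Det.
Checking: rule 1 ✓; rule 2 ✓; rule 3 ✓; rule 4 ✓.

YES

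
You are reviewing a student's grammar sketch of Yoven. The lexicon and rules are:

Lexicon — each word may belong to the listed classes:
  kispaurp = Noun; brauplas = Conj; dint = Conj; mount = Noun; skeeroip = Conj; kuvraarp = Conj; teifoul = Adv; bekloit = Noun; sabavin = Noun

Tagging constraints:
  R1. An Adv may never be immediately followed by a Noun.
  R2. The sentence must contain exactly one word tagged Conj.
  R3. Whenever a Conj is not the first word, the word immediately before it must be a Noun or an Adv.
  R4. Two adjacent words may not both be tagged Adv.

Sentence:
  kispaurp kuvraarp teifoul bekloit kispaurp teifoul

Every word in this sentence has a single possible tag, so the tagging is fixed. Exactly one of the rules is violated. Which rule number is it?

Fixed tagging: Noun Conj Adv Noun Noun Adv.
Checking each rule: R1 fails, R2 ok, R3 ok, R4 ok.
Only rule 1 fails.

1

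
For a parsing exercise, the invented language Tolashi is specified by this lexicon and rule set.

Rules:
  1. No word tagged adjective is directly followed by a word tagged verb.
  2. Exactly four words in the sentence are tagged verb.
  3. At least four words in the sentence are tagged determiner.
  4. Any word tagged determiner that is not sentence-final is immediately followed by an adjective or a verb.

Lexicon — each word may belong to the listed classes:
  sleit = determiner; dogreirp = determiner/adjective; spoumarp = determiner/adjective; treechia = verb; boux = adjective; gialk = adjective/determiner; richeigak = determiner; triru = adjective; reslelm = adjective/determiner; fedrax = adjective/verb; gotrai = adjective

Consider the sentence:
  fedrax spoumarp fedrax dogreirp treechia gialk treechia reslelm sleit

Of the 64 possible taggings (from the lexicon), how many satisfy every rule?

Candidates per position — 1:fedrax {adjective,verb}; 2:spoumarp {determiner,adjective}; 3:fedrax {adjective,verb}; 4:dogreirp {determiner,adjective}; 5:treechia {verb}; 6:gialk {adjective,determiner}; 7:treechia {verb}; 8:reslelm {adjective,determiner}; 9:sleit {determiner}.
There are 64 candidate sequences in total.
The sequences that satisfy every rule: verb determiner verb determiner verb determiner verb adjective determiner.
Count = 1.

1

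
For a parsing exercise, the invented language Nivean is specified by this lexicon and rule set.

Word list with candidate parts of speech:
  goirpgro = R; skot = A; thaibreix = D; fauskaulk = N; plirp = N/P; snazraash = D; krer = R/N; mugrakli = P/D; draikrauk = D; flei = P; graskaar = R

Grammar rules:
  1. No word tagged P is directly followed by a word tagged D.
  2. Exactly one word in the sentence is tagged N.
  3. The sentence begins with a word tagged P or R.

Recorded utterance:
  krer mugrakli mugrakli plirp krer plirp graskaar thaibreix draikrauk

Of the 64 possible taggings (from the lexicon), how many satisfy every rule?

Candidates per position — 1:krer {R,N}; 2:mugrakli {P,D}; 3:mugrakli {P,D}; 4:plirp {N,P}; 5:krer {R,N}; 6:plirp {N,P}; 7:graskaar {R}; 8:thaibreix {D}; 9:draikrauk {D}.
There are 64 candidate sequences in total.
Checking each against the rules leaves 9 sequences.
Count = 9.

9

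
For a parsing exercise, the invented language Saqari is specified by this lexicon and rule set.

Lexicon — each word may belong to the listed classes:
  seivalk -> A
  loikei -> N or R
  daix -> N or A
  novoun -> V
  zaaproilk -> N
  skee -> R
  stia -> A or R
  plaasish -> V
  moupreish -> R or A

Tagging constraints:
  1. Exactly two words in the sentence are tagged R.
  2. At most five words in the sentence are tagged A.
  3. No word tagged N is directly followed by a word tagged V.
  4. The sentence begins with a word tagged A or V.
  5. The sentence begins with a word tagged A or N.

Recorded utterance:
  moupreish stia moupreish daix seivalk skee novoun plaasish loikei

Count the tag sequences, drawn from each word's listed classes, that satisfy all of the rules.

6

Candidates per position — 1:moupreish {R,A}; 2:stia {A,R}; 3:moupreish {R,A}; 4:daix {N,A}; 5:seivalk {A}; 6:skee {R}; 7:novoun {V}; 8:plaasish {V}; 9:loikei {N,R}.
There are 32 candidate sequences in total.
Checking each against the rules leaves 6 sequences.
Count = 6.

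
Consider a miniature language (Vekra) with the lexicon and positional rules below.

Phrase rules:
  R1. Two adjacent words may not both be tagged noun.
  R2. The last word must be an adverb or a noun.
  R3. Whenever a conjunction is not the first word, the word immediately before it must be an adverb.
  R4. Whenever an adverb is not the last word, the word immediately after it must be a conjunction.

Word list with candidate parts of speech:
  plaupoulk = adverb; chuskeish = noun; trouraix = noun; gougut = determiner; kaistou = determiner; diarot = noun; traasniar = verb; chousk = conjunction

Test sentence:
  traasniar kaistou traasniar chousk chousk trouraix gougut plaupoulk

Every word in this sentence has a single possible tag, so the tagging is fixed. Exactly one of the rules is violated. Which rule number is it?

3

Fixed tagging: verb determiner verb conjunction conjunction noun determiner adverb.
Checking each rule: R1 pass, R2 pass, R3 fail, R4 pass.
Only rule 3 fails.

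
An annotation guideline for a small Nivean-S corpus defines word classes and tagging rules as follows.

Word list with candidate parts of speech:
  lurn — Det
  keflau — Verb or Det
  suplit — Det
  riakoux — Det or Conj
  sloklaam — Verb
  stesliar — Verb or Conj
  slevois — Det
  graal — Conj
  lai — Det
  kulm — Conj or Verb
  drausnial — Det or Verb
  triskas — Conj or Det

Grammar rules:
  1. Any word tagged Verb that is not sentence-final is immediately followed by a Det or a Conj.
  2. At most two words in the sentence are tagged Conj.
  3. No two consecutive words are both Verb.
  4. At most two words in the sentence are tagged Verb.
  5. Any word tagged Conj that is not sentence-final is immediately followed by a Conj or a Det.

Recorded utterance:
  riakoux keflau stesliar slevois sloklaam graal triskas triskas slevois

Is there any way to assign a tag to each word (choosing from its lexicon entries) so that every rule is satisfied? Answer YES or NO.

Candidates per position — 1:riakoux {Det,Conj}; 2:keflau {Verb,Det}; 3:stesliar {Verb,Conj}; 4:slevois {Det}; 5:sloklaam {Verb}; 6:graal {Conj}; 7:triskas {Conj,Det}; 8:triskas {Conj,Det}; 9:slevois {Det}.
One satisfying assignment: Det Det Conj Det Verb Conj Det Det Det.
Verifying each rule — rule 1 satisfied; rule 2 satisfied; rule 3 satisfied; rule 4 satisfied; rule 5 satisfied.

YES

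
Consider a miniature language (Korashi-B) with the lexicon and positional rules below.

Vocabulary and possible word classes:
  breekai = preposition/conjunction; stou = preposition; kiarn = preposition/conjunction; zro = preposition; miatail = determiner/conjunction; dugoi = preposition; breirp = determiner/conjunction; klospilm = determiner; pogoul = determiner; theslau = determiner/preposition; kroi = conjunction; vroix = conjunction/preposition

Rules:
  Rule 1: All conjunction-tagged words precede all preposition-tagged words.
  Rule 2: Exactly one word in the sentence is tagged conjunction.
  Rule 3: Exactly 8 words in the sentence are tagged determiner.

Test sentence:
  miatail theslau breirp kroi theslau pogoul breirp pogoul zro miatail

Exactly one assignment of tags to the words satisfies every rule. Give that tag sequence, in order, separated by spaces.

Candidates per position — 1:miatail {determiner,conjunction}; 2:theslau {determiner,preposition}; 3:breirp {determiner,conjunction}; 4:kroi {conjunction}; 5:theslau {determiner,preposition}; 6:pogoul {determiner}; 7:breirp {determiner,conjunction}; 8:pogoul {determiner}; 9:zro {preposition}; 10:miatail {determiner,conjunction}.
If word 1 were conjunction, no tagging could satisfy rule 2; so word 1 is determiner.
If word 2 were preposition, no tagging could satisfy rule 1; so word 2 is determiner.
If word 3 were conjunction, no tagging could satisfy rule 2; so word 3 is determiner.
If word 5 were preposition, no tagging could satisfy rule 3; so word 5 is determiner.
If word 7 were conjunction, no tagging could satisfy rule 2; so word 7 is determiner.
If word 10 were conjunction, no tagging could satisfy rule 1; so word 10 is determiner.
The only consistent sequence is: determiner determiner determiner conjunction determiner determiner determiner determiner preposition determiner.
Check: rule 1 ✓; rule 2 ✓; rule 3 ✓.

determiner determiner determiner conjunction determiner determiner determiner determiner preposition determiner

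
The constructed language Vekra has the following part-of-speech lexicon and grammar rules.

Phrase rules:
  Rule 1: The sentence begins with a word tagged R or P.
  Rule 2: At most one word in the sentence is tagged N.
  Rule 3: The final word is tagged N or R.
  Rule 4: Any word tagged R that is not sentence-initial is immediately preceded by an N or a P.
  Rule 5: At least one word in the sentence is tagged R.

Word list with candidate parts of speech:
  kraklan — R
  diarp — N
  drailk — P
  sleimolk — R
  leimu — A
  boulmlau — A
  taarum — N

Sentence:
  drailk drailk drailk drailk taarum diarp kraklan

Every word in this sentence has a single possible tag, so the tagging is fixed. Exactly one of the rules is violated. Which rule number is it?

2

Fixed tagging: P P P P N N R.
Applying the rules: R1 ✓, R2 ✗, R3 ✓, R4 ✓, R5 ✓.
Only rule 2 fails.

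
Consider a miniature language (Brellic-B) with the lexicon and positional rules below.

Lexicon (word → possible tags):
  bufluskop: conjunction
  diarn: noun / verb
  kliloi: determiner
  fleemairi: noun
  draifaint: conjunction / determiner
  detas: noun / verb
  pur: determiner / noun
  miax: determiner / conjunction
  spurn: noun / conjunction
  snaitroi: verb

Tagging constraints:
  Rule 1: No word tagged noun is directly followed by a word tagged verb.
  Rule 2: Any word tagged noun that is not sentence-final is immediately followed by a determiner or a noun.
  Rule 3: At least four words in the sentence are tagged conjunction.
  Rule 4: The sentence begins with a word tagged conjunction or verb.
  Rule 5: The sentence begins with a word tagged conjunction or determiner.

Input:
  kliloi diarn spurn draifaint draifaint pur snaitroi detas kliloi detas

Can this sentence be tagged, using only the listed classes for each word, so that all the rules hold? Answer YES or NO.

NO

Candidates per position — 1:kliloi {determiner}; 2:diarn {noun,verb}; 3:spurn {noun,conjunction}; 4:draifaint {conjunction,determiner}; 5:draifaint {conjunction,determiner}; 6:pur {determiner,noun}; 7:snaitroi {verb}; 8:detas {noun,verb}; 9:kliloi {determiner}; 10:detas {noun,verb}.
Rule 3 cannot be satisfied by any choice of tags from the lexicon.
So there is no consistent tagging.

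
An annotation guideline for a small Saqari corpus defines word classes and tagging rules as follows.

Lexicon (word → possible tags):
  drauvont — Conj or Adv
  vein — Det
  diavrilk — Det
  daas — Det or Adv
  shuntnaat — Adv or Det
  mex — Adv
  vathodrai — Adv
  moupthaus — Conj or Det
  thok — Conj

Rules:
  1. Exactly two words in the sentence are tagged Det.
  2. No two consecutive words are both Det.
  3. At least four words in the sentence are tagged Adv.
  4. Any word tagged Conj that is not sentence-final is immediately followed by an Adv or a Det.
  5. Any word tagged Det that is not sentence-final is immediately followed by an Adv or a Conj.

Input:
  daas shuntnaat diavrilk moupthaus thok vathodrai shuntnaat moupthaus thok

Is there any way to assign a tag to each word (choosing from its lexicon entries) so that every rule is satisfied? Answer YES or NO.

NO

Candidates per position — 1:daas {Det,Adv}; 2:shuntnaat {Adv,Det}; 3:diavrilk {Det}; 4:moupthaus {Conj,Det}; 5:thok {Conj}; 6:vathodrai {Adv}; 7:shuntnaat {Adv,Det}; 8:moupthaus {Conj,Det}; 9:thok {Conj}.
Every candidate sequence violates at least one rule; no consistent tagging exists.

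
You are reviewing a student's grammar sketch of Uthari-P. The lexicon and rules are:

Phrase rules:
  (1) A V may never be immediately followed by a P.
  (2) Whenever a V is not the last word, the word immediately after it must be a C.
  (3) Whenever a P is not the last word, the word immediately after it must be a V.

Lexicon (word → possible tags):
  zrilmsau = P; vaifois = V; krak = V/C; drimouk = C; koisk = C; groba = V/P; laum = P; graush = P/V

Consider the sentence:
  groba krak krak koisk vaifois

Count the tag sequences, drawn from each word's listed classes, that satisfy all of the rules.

Candidates per position — 1:groba {V,P}; 2:krak {V,C}; 3:krak {V,C}; 4:koisk {C}; 5:vaifois {V}.
There are 8 candidate sequences in total.
The sequences that satisfy every rule: V C V C V; V C C C V; P V C C V.
Count = 3.

3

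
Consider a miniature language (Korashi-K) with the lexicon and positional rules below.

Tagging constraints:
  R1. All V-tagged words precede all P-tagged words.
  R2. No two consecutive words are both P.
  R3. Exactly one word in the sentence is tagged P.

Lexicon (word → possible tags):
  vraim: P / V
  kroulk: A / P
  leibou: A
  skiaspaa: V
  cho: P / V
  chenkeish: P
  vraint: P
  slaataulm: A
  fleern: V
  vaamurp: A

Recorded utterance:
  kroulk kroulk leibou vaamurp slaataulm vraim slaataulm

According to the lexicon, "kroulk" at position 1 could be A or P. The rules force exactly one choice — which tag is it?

Candidates per position — 1:kroulk {A,P}; 2:kroulk {A,P}; 3:leibou {A}; 4:vaamurp {A}; 5:slaataulm {A}; 6:vraim {P,V}; 7:slaataulm {A}.
Position 1: the remaining choice is settled jointly with positions 2, 6 — only A at position 1 is part of a tagging that satisfies every rule.
That leaves exactly one tagging: A A A A A P A.
Verifying each rule — rule 1 holds; rule 2 holds; rule 3 holds.

A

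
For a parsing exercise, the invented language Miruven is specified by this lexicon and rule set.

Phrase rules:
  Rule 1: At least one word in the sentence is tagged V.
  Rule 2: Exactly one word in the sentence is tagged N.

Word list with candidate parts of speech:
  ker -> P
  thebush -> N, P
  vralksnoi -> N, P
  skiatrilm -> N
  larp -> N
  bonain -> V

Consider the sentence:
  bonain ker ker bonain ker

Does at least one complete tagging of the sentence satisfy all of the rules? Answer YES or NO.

Candidates per position — 1:bonain {V}; 2:ker {P}; 3:ker {P}; 4:bonain {V}; 5:ker {P}.
Rule 2 cannot be satisfied by any choice of tags from the lexicon.
So there is no consistent tagging.

NO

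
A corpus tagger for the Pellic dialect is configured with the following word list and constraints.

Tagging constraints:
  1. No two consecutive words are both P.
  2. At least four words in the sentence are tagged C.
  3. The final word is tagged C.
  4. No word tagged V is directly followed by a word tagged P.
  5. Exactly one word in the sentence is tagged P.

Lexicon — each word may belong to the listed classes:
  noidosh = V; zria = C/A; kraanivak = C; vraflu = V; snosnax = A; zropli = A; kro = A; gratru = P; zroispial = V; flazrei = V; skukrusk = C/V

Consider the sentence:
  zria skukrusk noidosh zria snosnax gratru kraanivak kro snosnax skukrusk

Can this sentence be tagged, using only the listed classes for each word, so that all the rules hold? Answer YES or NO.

YES

Candidates per position — 1:zria {C,A}; 2:skukrusk {C,V}; 3:noidosh {V}; 4:zria {C,A}; 5:snosnax {A}; 6:gratru {P}; 7:kraanivak {C}; 8:kro {A}; 9:snosnax {A}; 10:skukrusk {C,V}.
One satisfying assignment: A C V C A P C A A C.
Rule-by-rule: rule 1 ok; rule 2 ok; rule 3 ok; rule 4 ok; rule 5 ok.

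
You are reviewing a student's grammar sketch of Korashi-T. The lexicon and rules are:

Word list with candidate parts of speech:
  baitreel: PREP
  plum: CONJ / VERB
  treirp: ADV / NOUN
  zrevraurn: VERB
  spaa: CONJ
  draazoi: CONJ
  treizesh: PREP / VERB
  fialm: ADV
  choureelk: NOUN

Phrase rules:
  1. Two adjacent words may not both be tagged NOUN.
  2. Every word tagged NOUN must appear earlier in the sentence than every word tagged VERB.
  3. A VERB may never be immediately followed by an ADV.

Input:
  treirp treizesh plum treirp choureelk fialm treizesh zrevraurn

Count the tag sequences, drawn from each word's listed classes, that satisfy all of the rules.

Candidates per position — 1:treirp {ADV,NOUN}; 2:treizesh {PREP,VERB}; 3:plum {CONJ,VERB}; 4:treirp {ADV,NOUN}; 5:choureelk {NOUN}; 6:fialm {ADV}; 7:treizesh {PREP,VERB}; 8:zrevraurn {VERB}.
There are 32 candidate sequences in total.
The sequences that satisfy every rule: ADV PREP CONJ ADV NOUN ADV PREP VERB; ADV PREP CONJ ADV NOUN ADV VERB VERB; NOUN PREP CONJ ADV NOUN ADV PREP VERB; NOUN PREP CONJ ADV NOUN ADV VERB VERB.
Count = 4.

4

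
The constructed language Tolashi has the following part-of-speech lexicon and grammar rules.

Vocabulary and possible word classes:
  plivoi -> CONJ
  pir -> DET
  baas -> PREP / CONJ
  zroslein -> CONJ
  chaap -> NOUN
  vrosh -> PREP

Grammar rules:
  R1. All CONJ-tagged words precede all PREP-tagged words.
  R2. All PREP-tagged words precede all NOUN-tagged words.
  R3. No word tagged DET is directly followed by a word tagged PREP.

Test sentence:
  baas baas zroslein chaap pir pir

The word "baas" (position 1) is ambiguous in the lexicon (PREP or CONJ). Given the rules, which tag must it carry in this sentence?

CONJ

Candidates per position — 1:baas {PREP,CONJ}; 2:baas {PREP,CONJ}; 3:zroslein {CONJ}; 4:chaap {NOUN}; 5:pir {DET}; 6:pir {DET}.
Word 1 cannot be PREP — rule 1 would then fail for every completion. It is CONJ.
Word 2 cannot be PREP — rule 1 would then fail for every completion. It is CONJ.
So the tagging must be: CONJ CONJ CONJ NOUN DET DET.
Verifying each rule — rule 1 ok; rule 2 ok; rule 3 ok.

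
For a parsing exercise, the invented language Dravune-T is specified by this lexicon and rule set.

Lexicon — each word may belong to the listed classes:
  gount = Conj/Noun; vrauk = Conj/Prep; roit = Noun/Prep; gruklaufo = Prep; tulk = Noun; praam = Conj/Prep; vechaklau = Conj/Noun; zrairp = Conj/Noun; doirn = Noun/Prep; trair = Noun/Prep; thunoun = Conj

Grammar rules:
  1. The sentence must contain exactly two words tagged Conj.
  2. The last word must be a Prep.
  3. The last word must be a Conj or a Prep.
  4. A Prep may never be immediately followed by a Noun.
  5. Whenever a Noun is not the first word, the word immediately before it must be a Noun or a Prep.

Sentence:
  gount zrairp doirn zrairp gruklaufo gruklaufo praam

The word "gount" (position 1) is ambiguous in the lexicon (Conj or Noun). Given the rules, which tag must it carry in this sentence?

Noun

Candidates per position — 1:gount {Conj,Noun}; 2:zrairp {Conj,Noun}; 3:doirn {Noun,Prep}; 4:zrairp {Conj,Noun}; 5:gruklaufo {Prep}; 6:gruklaufo {Prep}; 7:praam {Conj,Prep}.
Position 7: Conj is ruled out by rule 2; that leaves Prep.
Position 1: the remaining choice is settled jointly with positions 2, 3, 4 — only Noun at position 1 is part of a tagging that satisfies every rule.
So the tagging must be: Noun Conj Prep Conj Prep Prep Prep.
Rule-by-rule: rule 1 holds; rule 2 holds; rule 3 holds; rule 4 holds; rule 5 holds.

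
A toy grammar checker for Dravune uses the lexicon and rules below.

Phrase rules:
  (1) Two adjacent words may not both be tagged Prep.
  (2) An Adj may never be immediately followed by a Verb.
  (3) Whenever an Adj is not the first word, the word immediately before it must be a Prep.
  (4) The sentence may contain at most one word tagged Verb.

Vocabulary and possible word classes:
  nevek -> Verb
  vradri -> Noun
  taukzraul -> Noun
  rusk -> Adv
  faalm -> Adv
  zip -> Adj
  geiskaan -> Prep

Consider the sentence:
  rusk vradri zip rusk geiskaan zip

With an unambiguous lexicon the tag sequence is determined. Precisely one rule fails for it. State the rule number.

Fixed tagging: Adv Noun Adj Adv Prep Adj.
Checking each rule: R1 ✓, R2 ✓, R3 ✗, R4 ✓.
Only rule 3 fails.

3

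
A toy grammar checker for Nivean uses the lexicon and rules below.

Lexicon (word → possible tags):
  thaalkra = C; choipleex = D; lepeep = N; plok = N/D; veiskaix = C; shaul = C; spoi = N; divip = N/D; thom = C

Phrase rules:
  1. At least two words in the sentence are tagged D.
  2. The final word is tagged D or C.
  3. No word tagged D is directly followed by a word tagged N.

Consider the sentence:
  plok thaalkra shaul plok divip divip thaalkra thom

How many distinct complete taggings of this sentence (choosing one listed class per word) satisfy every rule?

5

Candidates per position — 1:plok {N,D}; 2:thaalkra {C}; 3:shaul {C}; 4:plok {N,D}; 5:divip {N,D}; 6:divip {N,D}; 7:thaalkra {C}; 8:thom {C}.
There are 16 candidate sequences in total.
The sequences that satisfy every rule: N C C N D D C C; N C C D D D C C; D C C N N D C C; D C C N D D C C; D C C D D D C C.
Count = 5.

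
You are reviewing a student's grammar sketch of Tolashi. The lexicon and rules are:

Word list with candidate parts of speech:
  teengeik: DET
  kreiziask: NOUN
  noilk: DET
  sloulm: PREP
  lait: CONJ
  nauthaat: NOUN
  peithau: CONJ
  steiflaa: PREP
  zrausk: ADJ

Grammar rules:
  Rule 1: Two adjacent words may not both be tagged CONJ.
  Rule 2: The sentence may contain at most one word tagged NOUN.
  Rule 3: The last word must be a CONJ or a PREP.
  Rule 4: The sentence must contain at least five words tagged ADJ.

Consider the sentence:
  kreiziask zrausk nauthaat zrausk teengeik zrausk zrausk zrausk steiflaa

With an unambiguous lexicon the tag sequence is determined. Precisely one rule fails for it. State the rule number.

Fixed tagging: NOUN ADJ NOUN ADJ DET ADJ ADJ ADJ PREP.
Checking each rule: R1 holds, R2 violated, R3 holds, R4 holds.
Only rule 2 fails.

2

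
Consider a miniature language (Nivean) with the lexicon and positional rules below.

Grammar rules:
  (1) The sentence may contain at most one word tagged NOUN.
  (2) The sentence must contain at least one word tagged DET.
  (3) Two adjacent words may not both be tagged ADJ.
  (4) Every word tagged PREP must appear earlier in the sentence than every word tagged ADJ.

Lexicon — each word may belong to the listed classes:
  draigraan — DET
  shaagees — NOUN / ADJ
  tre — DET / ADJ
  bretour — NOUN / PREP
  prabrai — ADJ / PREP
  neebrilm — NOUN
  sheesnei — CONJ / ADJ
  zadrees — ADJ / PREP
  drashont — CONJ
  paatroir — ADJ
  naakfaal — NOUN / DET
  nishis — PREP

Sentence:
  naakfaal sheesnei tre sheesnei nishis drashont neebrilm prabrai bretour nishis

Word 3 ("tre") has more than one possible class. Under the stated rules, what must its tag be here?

DET

Candidates per position — 1:naakfaal {NOUN,DET}; 2:sheesnei {CONJ,ADJ}; 3:tre {DET,ADJ}; 4:sheesnei {CONJ,ADJ}; 5:nishis {PREP}; 6:drashont {CONJ}; 7:neebrilm {NOUN}; 8:prabrai {ADJ,PREP}; 9:bretour {NOUN,PREP}; 10:nishis {PREP}.
Word 1 cannot be NOUN — rule 1 would then fail for every completion. It is DET.
Word 2 cannot be ADJ — rule 4 would then fail for every completion. It is CONJ.
Word 3 cannot be ADJ — rule 4 would then fail for every completion. It is DET.
Word 4 cannot be ADJ — rule 4 would then fail for every completion. It is CONJ.
Word 8 cannot be ADJ — rule 4 would then fail for every completion. It is PREP.
Word 9 cannot be NOUN — rule 1 would then fail for every completion. It is PREP.
That leaves exactly one tagging: DET CONJ DET CONJ PREP CONJ NOUN PREP PREP PREP.
Verifying each rule — rule 1 ok; rule 2 ok; rule 3 ok; rule 4 ok.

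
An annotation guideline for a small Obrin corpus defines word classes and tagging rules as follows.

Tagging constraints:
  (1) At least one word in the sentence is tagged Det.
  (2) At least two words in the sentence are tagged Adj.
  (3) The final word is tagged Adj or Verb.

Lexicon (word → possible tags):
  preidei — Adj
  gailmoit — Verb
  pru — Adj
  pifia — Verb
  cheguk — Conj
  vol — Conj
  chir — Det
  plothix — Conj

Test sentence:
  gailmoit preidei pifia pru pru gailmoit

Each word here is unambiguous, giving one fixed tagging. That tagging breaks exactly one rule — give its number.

Fixed tagging: Verb Adj Verb Adj Adj Verb.
Applying the rules: R1 ✗, R2 ✓, R3 ✓.
Only rule 1 fails.

1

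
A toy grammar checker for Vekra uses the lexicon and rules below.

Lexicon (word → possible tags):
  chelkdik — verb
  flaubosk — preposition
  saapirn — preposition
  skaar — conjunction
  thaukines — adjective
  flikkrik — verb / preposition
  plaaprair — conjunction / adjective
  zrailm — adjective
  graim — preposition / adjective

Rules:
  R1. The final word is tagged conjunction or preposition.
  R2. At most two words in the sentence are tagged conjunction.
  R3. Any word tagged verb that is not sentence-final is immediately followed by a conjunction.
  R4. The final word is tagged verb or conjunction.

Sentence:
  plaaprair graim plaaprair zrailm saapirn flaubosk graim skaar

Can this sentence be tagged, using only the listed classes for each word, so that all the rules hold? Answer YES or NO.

Candidates per position — 1:plaaprair {conjunction,adjective}; 2:graim {preposition,adjective}; 3:plaaprair {conjunction,adjective}; 4:zrailm {adjective}; 5:saapirn {preposition}; 6:flaubosk {preposition}; 7:graim {preposition,adjective}; 8:skaar {conjunction}.
One satisfying assignment: adjective preposition conjunction adjective preposition preposition preposition conjunction.
Rule-by-rule: rule 1 ✓; rule 2 ✓; rule 3 ✓; rule 4 ✓.

YES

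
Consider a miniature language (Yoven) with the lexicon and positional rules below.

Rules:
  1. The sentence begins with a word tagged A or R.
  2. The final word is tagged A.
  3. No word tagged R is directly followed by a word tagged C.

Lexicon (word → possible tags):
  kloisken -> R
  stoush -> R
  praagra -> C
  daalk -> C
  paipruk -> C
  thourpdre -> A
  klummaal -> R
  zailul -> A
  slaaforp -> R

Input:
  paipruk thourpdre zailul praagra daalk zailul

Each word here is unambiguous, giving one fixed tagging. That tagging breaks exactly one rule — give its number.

1

Fixed tagging: C A A C C A.
Rule check: R1 violated, R2 holds, R3 holds.
Only rule 1 fails.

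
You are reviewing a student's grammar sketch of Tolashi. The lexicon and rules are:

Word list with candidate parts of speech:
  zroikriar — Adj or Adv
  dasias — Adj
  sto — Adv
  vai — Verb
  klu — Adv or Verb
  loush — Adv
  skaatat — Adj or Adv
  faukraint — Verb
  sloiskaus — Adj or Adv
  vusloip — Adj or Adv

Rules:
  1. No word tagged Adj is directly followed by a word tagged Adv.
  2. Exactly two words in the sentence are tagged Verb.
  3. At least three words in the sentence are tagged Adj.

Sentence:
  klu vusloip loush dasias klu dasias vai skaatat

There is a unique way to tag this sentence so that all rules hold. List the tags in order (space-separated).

Candidates per position — 1:klu {Adv,Verb}; 2:vusloip {Adj,Adv}; 3:loush {Adv}; 4:dasias {Adj}; 5:klu {Adv,Verb}; 6:dasias {Adj}; 7:vai {Verb}; 8:skaatat {Adj,Adv}.
Word 2 cannot be Adj — rule 1 would then fail for every completion. It is Adv.
Word 5 cannot be Adv — rule 1 would then fail for every completion. It is Verb.
Word 8 cannot be Adv — rule 3 would then fail for every completion. It is Adj.
Word 1 cannot be Verb — rule 2 would then fail for every completion. It is Adv.
The only consistent sequence is: Adv Adv Adv Adj Verb Adj Verb Adj.
Check: rule 1 ✓; rule 2 ✓; rule 3 ✓.

Adv Adv Adv Adj Verb Adj Verb Adj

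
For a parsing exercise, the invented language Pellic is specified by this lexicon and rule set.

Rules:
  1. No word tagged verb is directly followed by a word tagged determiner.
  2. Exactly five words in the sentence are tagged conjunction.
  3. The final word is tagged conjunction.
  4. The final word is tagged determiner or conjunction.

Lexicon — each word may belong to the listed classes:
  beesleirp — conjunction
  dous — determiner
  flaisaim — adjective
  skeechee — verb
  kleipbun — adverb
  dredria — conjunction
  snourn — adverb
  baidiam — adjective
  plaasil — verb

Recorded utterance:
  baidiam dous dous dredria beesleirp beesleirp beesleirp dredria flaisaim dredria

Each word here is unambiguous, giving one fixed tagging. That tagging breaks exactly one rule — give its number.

Fixed tagging: adjective determiner determiner conjunction conjunction conjunction conjunction conjunction adjective conjunction.
Applying the rules: R1 pass, R2 fail, R3 pass, R4 pass.
Only rule 2 fails.

2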